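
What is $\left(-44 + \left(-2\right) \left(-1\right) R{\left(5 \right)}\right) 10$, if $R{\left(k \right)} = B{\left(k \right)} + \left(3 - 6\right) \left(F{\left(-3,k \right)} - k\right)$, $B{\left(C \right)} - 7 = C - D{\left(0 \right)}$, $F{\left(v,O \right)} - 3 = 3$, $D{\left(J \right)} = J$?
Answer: $-260$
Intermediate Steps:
$F{\left(v,O \right)} = 6$ ($F{\left(v,O \right)} = 3 + 3 = 6$)
$B{\left(C \right)} = 7 + C$ ($B{\left(C \right)} = 7 + \left(C - 0\right) = 7 + \left(C + 0\right) = 7 + C$)
$R{\left(k \right)} = -11 + 4 k$ ($R{\left(k \right)} = \left(7 + k\right) + \left(3 - 6\right) \left(6 - k\right) = \left(7 + k\right) - 3 \left(6 - k\right) = \left(7 + k\right) + \left(-18 + 3 k\right) = -11 + 4 k$)
$\left(-44 + \left(-2\right) \left(-1\right) R{\left(5 \right)}\right) 10 = \left(-44 + \left(-2\right) \left(-1\right) \left(-11 + 4 \cdot 5\right)\right) 10 = \left(-44 + 2 \left(-11 + 20\right)\right) 10 = \left(-44 + 2 \cdot 9\right) 10 = \left(-44 + 18\right) 10 = \left(-26\right) 10 = -260$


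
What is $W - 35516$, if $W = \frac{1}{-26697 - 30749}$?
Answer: $- \frac{2040252137}{57446} \approx -35516.0$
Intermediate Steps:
$W = - \frac{1}{57446}$ ($W = \frac{1}{-57446} = - \frac{1}{57446} \approx -1.7408 \cdot 10^{-5}$)
$W - 35516 = - \frac{1}{57446} - 35516 = - \frac{2040252137}{57446}$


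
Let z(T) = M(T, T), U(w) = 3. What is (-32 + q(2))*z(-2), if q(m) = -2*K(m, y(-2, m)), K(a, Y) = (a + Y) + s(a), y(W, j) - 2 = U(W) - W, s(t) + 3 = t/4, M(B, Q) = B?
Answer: 90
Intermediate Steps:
s(t) = -3 + t/4
y(W, j) = 5 - W (y(W, j) = 2 + (3 - W) = 5 - W)
z(T) = T
K(a, Y) = -3 + Y + 5*a/4 (K(a, Y) = (a + Y) + (-3 + a/4) = (Y + a) + (-3 + a/4) = -3 + Y + 5*a/4)
q(m) = -8 - 5*m/2 (q(m) = -2*(-3 + (5 - 1*(-2)) + 5*m/4) = -2*(-3 + (5 + 2) + 5*m/4) = -2*(-3 + 7 + 5*m/4) = -2*(4 + 5*m/4) = -8 - 5*m/2)
(-32 + q(2))*z(-2) = (-32 + (-8 - 5/2*2))*(-2) = (-32 + (-8 - 5))*(-2) = (-32 - 13)*(-2) = -45*(-2) = 90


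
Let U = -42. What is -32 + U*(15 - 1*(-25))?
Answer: -1712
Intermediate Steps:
-32 + U*(15 - 1*(-25)) = -32 - 42*(15 - 1*(-25)) = -32 - 42*(15 + 25) = -32 - 42*40 = -32 - 1680 = -1712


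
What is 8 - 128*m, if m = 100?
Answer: -12792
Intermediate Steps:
8 - 128*m = 8 - 128*100 = 8 - 12800 = -12792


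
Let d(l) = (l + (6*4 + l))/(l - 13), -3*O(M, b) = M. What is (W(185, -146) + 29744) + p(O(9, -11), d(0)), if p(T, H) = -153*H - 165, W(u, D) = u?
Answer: 390604/13 ≈ 30046.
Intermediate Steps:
O(M, b) = -M/3
d(l) = (24 + 2*l)/(-13 + l) (d(l) = (l + (24 + l))/(-13 + l) = (24 + 2*l)/(-13 + l))
p(T, H) = -165 - 153*H
(W(185, -146) + 29744) + p(O(9, -11), d(0)) = (185 + 29744) + (-165 - 306*(12 + 0)/(-13 + 0)) = 29929 + (-165 - 306*12/(-13)) = 29929 + (-165 - 306*(-1)*12/13) = 29929 + (-165 - 153*(-24/13)) = 29929 + (-165 + 3672/13) = 29929 + 1527/13 = 390604/13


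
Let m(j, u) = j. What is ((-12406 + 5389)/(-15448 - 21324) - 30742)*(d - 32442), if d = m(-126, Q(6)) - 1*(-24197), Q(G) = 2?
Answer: 9462894882397/36772 ≈ 2.5734e+8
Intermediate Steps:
d = 24071 (d = -126 - 1*(-24197) = -126 + 24197 = 24071)
((-12406 + 5389)/(-15448 - 21324) - 30742)*(d - 32442) = ((-12406 + 5389)/(-15448 - 21324) - 30742)*(24071 - 32442) = (-7017/(-36772) - 30742)*(-8371) = (-7017*(-1/36772) - 30742)*(-8371) = (7017/36772 - 30742)*(-8371) = -1130437807/36772*(-8371) = 9462894882397/36772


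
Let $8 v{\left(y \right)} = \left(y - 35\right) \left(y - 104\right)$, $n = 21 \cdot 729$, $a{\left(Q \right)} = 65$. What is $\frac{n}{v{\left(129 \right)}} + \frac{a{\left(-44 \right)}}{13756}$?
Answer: $\frac{842438791}{16163300} \approx 52.12$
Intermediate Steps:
$n = 15309$
$v{\left(y \right)} = \frac{\left(-104 + y\right) \left(-35 + y\right)}{8}$ ($v{\left(y \right)} = \frac{\left(y - 35\right) \left(y - 104\right)}{8} = \frac{\left(-35 + y\right) \left(-104 + y\right)}{8} = \frac{\left(-104 + y\right) \left(-35 + y\right)}{8}$)
$\frac{n}{v{\left(129 \right)}} + \frac{a{\left(-44 \right)}}{13756} = \frac{15309}{455 - \frac{17931}{8} + \frac{129^{2}}{8}} + \frac{65}{13756} = \frac{15309}{455 - \frac{17931}{8} + \frac{1}{8} \cdot 16641} + 65 \cdot \frac{1}{13756} = \frac{15309}{455 - \frac{17931}{8} + \frac{16641}{8}} + \frac{65}{13756} = \frac{15309}{\frac{1175}{4}} + \frac{65}{13756} = 15309 \cdot \frac{4}{1175} + \frac{65}{13756} = \frac{61236}{1175} + \frac{65}{13756} = \frac{842438791}{16163300}$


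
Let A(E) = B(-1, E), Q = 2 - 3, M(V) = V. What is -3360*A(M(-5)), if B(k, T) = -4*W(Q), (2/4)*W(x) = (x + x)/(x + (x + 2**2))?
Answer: -26880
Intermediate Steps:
Q = -1
W(x) = 4*x/(4 + 2*x) (W(x) = 2*((x + x)/(x + (x + 2**2))) = 2*((2*x)/(x + (x + 4))) = 2*((2*x)/(x + (4 + x))) = 2*((2*x)/(4 + 2*x)) = 2*(2*x/(4 + 2*x)) = 4*x/(4 + 2*x))
B(k, T) = 8 (B(k, T) = -8*(-1)/(2 - 1) = -8*(-1)/1 = -8*(-1) = -4*(-2) = 8)
A(E) = 8
-3360*A(M(-5)) = -3360*8 = -26880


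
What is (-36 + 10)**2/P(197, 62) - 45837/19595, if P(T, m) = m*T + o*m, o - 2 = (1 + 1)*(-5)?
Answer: -261935873/114807105 ≈ -2.2815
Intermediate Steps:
o = -8 (o = 2 + (1 + 1)*(-5) = 2 + 2*(-5) = 2 - 10 = -8)
P(T, m) = -8*m + T*m (P(T, m) = m*T - 8*m = T*m - 8*m = -8*m + T*m)
(-36 + 10)**2/P(197, 62) - 45837/19595 = (-36 + 10)**2/((62*(-8 + 197))) - 45837/19595 = (-26)**2/((62*189)) - 45837*1/19595 = 676/11718 - 45837/19595 = 676*(1/11718) - 45837/19595 = 338/5859 - 45837/19595 = -261935873/114807105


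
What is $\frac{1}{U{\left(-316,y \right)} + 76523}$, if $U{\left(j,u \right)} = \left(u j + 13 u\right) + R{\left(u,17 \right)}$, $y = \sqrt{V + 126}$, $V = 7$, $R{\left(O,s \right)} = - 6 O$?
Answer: $\frac{76523}{5843070556} + \frac{309 \sqrt{133}}{5843070556} \approx 1.3706 \cdot 10^{-5}$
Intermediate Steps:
$y = \sqrt{133}$ ($y = \sqrt{7 + 126} = \sqrt{133} \approx 11.533$)
$U{\left(j,u \right)} = 7 u + j u$ ($U{\left(j,u \right)} = \left(u j + 13 u\right) - 6 u = \left(j u + 13 u\right) - 6 u = \left(13 u + j u\right) - 6 u = 7 u + j u$)
$\frac{1}{U{\left(-316,y \right)} + 76523} = \frac{1}{\sqrt{133} \left(7 - 316\right) + 76523} = \frac{1}{\sqrt{133} \left(-309\right) + 76523} = \frac{1}{- 309 \sqrt{133} + 76523} = \frac{1}{76523 - 309 \sqrt{133}}$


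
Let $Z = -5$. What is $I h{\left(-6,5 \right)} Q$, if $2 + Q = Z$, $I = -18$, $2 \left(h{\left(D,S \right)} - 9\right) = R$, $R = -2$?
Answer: $1008$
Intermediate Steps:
$h{\left(D,S \right)} = 8$ ($h{\left(D,S \right)} = 9 + \frac{1}{2} \left(-2\right) = 9 - 1 = 8$)
$Q = -7$ ($Q = -2 - 5 = -7$)
$I h{\left(-6,5 \right)} Q = \left(-18\right) 8 \left(-7\right) = \left(-144\right) \left(-7\right) = 1008$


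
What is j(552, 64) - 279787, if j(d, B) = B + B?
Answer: -279659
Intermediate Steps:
j(d, B) = 2*B
j(552, 64) - 279787 = 2*64 - 279787 = 128 - 279787 = -279659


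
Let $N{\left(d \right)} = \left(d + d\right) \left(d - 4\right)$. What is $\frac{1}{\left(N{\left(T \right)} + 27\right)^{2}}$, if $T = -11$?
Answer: $\frac{1}{127449} \approx 7.8463 \cdot 10^{-6}$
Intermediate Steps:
$N{\left(d \right)} = 2 d \left(-4 + d\right)$
$\frac{1}{\left(N{\left(T \right)} + 27\right)^{2}} = \frac{1}{\left(2 \left(-11\right) \left(-4 - 11\right) + 27\right)^{2}} = \frac{1}{\left(2 \left(-11\right) \left(-15\right) + 27\right)^{2}} = \frac{1}{\left(330 + 27\right)^{2}} = \frac{1}{357^{2}} = \frac{1}{127449}$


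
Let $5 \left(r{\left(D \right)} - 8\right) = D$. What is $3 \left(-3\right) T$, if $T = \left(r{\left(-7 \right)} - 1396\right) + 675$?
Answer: $\frac{32148}{5} \approx 6429.6$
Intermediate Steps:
$r{\left(D \right)} = 8 + \frac{D}{5}$
$T = - \frac{3572}{5}$ ($T = \left(\left(8 + \frac{1}{5} \left(-7\right)\right) - 1396\right) + 675 = \left(\left(8 - \frac{7}{5}\right) - 1396\right) + 675 = \left(\frac{33}{5} - 1396\right) + 675 = - \frac{6947}{5} + 675 = - \frac{3572}{5} \approx -714.4$)
$3 \left(-3\right) T = 3 \left(-3\right) \left(- \frac{3572}{5}\right) = \left(-9\right) \left(- \frac{3572}{5}\right) = \frac{32148}{5}$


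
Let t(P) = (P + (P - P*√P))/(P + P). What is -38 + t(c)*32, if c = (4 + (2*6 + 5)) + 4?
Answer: -86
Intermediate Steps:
c = 25 (c = (4 + (12 + 5)) + 4 = (4 + 17) + 4 = 21 + 4 = 25)
t(P) = (-P^(3/2) + 2*P)/(2*P) (t(P) = (P + (P - P^(3/2)))/((2*P)) = (-P^(3/2) + 2*P)*(1/(2*P)) = (-P^(3/2) + 2*P)/(2*P))
-38 + t(c)*32 = -38 + (1 - √25/2)*32 = -38 + (1 - ½*5)*32 = -38 + (1 - 5/2)*32 = -38 - 3/2*32 = -38 - 48 = -86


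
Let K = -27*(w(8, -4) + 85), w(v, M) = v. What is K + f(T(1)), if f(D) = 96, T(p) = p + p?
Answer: -2415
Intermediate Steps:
K = -2511 (K = -27*(8 + 85) = -27*93 = -2511)
T(p) = 2*p
K + f(T(1)) = -2511 + 96 = -2415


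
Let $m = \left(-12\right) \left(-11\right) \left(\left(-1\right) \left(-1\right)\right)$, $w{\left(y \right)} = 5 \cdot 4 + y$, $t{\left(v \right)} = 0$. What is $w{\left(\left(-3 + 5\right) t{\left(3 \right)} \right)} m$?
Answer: $2640$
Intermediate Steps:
$w{\left(y \right)} = 20 + y$
$m = 132$ ($m = 132 \cdot 1 = 132$)
$w{\left(\left(-3 + 5\right) t{\left(3 \right)} \right)} m = \left(20 + \left(-3 + 5\right) 0\right) 132 = \left(20 + 2 \cdot 0\right) 132 = \left(20 + 0\right) 132 = 20 \cdot 132 = 2640$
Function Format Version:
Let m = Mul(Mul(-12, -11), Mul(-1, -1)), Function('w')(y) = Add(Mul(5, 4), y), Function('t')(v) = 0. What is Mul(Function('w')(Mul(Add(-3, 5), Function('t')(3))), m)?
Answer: 2640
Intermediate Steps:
Function('w')(y) = Add(20, y)
m = 132 (m = Mul(132, 1) = 132)
Mul(Function('w')(Mul(Add(-3, 5), Function('t')(3))), m) = Mul(Add(20, Mul(Add(-3, 5), 0)), 132) = Mul(Add(20, Mul(2, 0)), 132) = Mul(Add(20, 0), 132) = Mul(20, 132) = 2640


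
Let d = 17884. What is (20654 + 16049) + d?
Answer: 54587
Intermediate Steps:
(20654 + 16049) + d = (20654 + 16049) + 17884 = 36703 + 17884 = 54587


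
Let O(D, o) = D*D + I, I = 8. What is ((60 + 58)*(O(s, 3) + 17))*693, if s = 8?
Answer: 7277886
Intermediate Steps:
O(D, o) = 8 + D² (O(D, o) = D*D + 8 = D² + 8 = 8 + D²)
((60 + 58)*(O(s, 3) + 17))*693 = ((60 + 58)*((8 + 8²) + 17))*693 = (118*((8 + 64) + 17))*693 = (118*(72 + 17))*693 = (118*89)*693 = 10502*693 = 7277886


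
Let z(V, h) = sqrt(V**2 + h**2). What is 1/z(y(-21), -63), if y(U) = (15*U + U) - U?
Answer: sqrt(26)/1638 ≈ 0.0031130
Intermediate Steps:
y(U) = 15*U (y(U) = 16*U - U = 15*U)
1/z(y(-21), -63) = 1/(sqrt((15*(-21))**2 + (-63)**2)) = 1/(sqrt((-315)**2 + 3969)) = 1/(sqrt(99225 + 3969)) = 1/(sqrt(103194)) = 1/(63*sqrt(26)) = sqrt(26)/1638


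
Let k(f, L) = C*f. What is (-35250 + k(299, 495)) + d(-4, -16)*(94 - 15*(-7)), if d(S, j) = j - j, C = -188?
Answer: -91462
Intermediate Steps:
d(S, j) = 0
k(f, L) = -188*f
(-35250 + k(299, 495)) + d(-4, -16)*(94 - 15*(-7)) = (-35250 - 188*299) + 0*(94 - 15*(-7)) = (-35250 - 56212) + 0*(94 + 105) = -91462 + 0*199 = -91462 + 0 = -91462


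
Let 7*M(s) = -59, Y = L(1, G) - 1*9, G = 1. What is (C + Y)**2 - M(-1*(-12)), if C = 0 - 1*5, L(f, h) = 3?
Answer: 906/7 ≈ 129.43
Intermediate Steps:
C = -5 (C = 0 - 5 = -5)
Y = -6 (Y = 3 - 1*9 = 3 - 9 = -6)
M(s) = -59/7 (M(s) = (1/7)*(-59) = -59/7)
(C + Y)**2 - M(-1*(-12)) = (-5 - 6)**2 - 1*(-59/7) = (-11)**2 + 59/7 = 121 + 59/7 = 906/7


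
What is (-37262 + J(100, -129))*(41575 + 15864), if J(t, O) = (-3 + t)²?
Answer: -1599848467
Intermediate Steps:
(-37262 + J(100, -129))*(41575 + 15864) = (-37262 + (-3 + 100)²)*(41575 + 15864) = (-37262 + 97²)*57439 = (-37262 + 9409)*57439 = -27853*57439 = -1599848467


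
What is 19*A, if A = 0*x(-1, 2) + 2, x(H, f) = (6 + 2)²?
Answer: 38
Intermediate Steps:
x(H, f) = 64 (x(H, f) = 8² = 64)
A = 2 (A = 0*64 + 2 = 0 + 2 = 2)
19*A = 19*2 = 38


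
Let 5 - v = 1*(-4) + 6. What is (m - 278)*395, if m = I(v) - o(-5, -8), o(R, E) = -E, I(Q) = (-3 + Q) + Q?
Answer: -111785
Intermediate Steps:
v = 3 (v = 5 - (1*(-4) + 6) = 5 - (-4 + 6) = 5 - 1*2 = 5 - 2 = 3)
I(Q) = -3 + 2*Q
m = -5 (m = (-3 + 2*3) - (-1)*(-8) = (-3 + 6) - 1*8 = 3 - 8 = -5)
(m - 278)*395 = (-5 - 278)*395 = -283*395 = -111785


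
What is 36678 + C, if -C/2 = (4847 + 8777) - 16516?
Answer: 42462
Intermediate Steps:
C = 5784 (C = -2*((4847 + 8777) - 16516) = -2*(13624 - 16516) = -2*(-2892) = 5784)
36678 + C = 36678 + 5784 = 42462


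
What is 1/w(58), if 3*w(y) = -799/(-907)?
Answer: 2721/799 ≈ 3.4055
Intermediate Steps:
w(y) = 799/2721 (w(y) = (-799/(-907))/3 = (-799*(-1/907))/3 = (⅓)*(799/907) = 799/2721)
1/w(58) = 1/(799/2721) = 2721/799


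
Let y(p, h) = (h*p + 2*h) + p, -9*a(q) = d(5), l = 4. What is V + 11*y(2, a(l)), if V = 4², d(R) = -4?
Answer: 518/9 ≈ 57.556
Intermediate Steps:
a(q) = 4/9 (a(q) = -⅑*(-4) = 4/9)
y(p, h) = p + 2*h + h*p (y(p, h) = (2*h + h*p) + p = p + 2*h + h*p)
V = 16
V + 11*y(2, a(l)) = 16 + 11*(2 + 2*(4/9) + (4/9)*2) = 16 + 11*(2 + 8/9 + 8/9) = 16 + 11*(34/9) = 16 + 374/9 = 518/9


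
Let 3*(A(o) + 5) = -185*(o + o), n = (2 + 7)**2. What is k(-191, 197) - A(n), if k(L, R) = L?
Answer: 9804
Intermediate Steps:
n = 81 (n = 9**2 = 81)
A(o) = -5 - 370*o/3 (A(o) = -5 + (-185*(o + o))/3 = -5 + (-370*o)/3 = -5 - 370*o/3)
k(-191, 197) - A(n) = -191 - (-5 - 370/3*81) = -191 - (-5 - 9990) = -191 - 1*(-9995) = -191 + 9995 = 9804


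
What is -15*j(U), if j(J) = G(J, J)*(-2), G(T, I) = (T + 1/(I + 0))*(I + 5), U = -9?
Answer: 3280/3 ≈ 1093.3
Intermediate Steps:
G(T, I) = (5 + I)*(T + 1/I) (G(T, I) = (T + 1/I)*(5 + I) = (5 + I)*(T + 1/I))
j(J) = -2 - 10*J - 10/J - 2*J² (j(J) = (1 + 5*J + 5/J + J*J)*(-2) = (1 + 5*J + 5/J + J²)*(-2) = (1 + J² + 5*J + 5/J)*(-2) = -2 - 10*J - 10/J - 2*J²)
-15*j(U) = -15*(-2 - 10*(-9) - 10/(-9) - 2*(-9)²) = -15*(-2 + 90 - 10*(-⅑) - 2*81) = -15*(-2 + 90 + 10/9 - 162) = -15*(-656/9) = 3280/3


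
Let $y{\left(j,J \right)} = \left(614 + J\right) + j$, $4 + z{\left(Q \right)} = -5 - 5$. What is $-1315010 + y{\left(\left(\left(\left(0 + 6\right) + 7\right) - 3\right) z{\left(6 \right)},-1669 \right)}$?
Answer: $-1316205$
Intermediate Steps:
$z{\left(Q \right)} = -14$ ($z{\left(Q \right)} = -4 - 10 = -14$)
$y{\left(j,J \right)} = 614 + J + j$
$-1315010 + y{\left(\left(\left(\left(0 + 6\right) + 7\right) - 3\right) z{\left(6 \right)},-1669 \right)} = -1315010 + \left(614 - 1669 + \left(\left(\left(0 + 6\right) + 7\right) - 3\right) \left(-14\right)\right) = -1315010 + \left(614 - 1669 + \left(\left(6 + 7\right) - 3\right) \left(-14\right)\right) = -1315010 + \left(614 - 1669 + \left(13 - 3\right) \left(-14\right)\right) = -1315010 + \left(614 - 1669 + 10 \left(-14\right)\right) = -1315010 - 1195 = -1316205$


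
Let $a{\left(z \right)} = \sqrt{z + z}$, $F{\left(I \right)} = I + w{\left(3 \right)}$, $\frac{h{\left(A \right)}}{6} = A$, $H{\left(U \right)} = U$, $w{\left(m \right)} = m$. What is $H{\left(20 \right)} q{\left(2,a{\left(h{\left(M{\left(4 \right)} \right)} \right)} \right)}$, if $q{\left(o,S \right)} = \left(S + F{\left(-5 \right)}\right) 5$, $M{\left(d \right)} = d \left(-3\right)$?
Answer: $-200 + 1200 i \approx -200.0 + 1200.0 i$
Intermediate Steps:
$M{\left(d \right)} = - 3 d$
$h{\left(A \right)} = 6 A$
$F{\left(I \right)} = 3 + I$ ($F{\left(I \right)} = I + 3 = 3 + I$)
$a{\left(z \right)} = \sqrt{2} \sqrt{z}$ ($a{\left(z \right)} = \sqrt{2 z} = \sqrt{2} \sqrt{z}$)
$q{\left(o,S \right)} = -10 + 5 S$ ($q{\left(o,S \right)} = \left(S + \left(3 - 5\right)\right) 5 = \left(S - 2\right) 5 = \left(-2 + S\right) 5 = -10 + 5 S$)
$H{\left(20 \right)} q{\left(2,a{\left(h{\left(M{\left(4 \right)} \right)} \right)} \right)} = 20 \left(-10 + 5 \sqrt{2} \sqrt{6 \left(\left(-3\right) 4\right)}\right) = 20 \left(-10 + 5 \sqrt{2} \sqrt{6 \left(-12\right)}\right) = 20 \left(-10 + 5 \sqrt{2} \sqrt{-72}\right) = 20 \left(-10 + 5 \sqrt{2} \cdot 6 i \sqrt{2}\right) = 20 \left(-10 + 5 \cdot 12 i\right) = 20 \left(-10 + 60 i\right) = -200 + 1200 i$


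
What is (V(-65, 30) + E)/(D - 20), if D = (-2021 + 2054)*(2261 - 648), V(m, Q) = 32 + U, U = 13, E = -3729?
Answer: -3684/53209 ≈ -0.069236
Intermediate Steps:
V(m, Q) = 45 (V(m, Q) = 32 + 13 = 45)
D = 53229 (D = 33*1613 = 53229)
(V(-65, 30) + E)/(D - 20) = (45 - 3729)/(53229 - 20) = -3684/53209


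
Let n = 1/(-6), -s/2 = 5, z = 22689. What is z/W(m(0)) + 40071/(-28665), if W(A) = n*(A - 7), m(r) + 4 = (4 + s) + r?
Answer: 1300533301/162435 ≈ 8006.5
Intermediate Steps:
s = -10 (s = -2*5 = -10)
m(r) = -10 + r (m(r) = -4 + ((4 - 10) + r) = -4 + (-6 + r) = -10 + r)
n = -1/6 (n = 1*(-1/6) = -1/6 ≈ -0.16667)
W(A) = 7/6 - A/6 (W(A) = -(A - 7)/6 = -(-7 + A)/6 = 7/6 - A/6)
z/W(m(0)) + 40071/(-28665) = 22689/(7/6 - (-10 + 0)/6) + 40071/(-28665) = 22689/(7/6 - 1/6*(-10)) + 40071*(-1/28665) = 22689/(7/6 + 5/3) - 13357/9555 = 22689/(17/6) - 13357/9555 = 22689*(6/17) - 13357/9555 = 136134/17 - 13357/9555 = 1300533301/162435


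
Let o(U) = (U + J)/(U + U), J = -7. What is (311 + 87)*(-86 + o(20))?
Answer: -681973/20 ≈ -34099.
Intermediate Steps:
o(U) = (-7 + U)/(2*U) (o(U) = (U - 7)/(U + U) = (-7 + U)/((2*U)) = (-7 + U)*(1/(2*U)) = (-7 + U)/(2*U))
(311 + 87)*(-86 + o(20)) = (311 + 87)*(-86 + (½)*(-7 + 20)/20) = 398*(-86 + (½)*(1/20)*13) = 398*(-86 + 13/40) = 398*(-3427/40) = -681973/20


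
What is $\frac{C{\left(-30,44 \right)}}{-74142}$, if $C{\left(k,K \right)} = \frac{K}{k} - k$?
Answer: $- \frac{214}{556065} \approx -0.00038485$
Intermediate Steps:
$C{\left(k,K \right)} = - k + \frac{K}{k}$
$\frac{C{\left(-30,44 \right)}}{-74142} = \frac{\left(-1\right) \left(-30\right) + \frac{44}{-30}}{-74142} = \left(30 + 44 \left(- \frac{1}{30}\right)\right) \left(- \frac{1}{74142}\right) = \left(30 - \frac{22}{15}\right) \left(- \frac{1}{74142}\right) = \frac{428}{15} \left(- \frac{1}{74142}\right) = - \frac{214}{556065}$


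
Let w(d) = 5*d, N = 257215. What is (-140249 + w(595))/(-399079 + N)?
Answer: 22879/23644 ≈ 0.96764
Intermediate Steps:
(-140249 + w(595))/(-399079 + N) = (-140249 + 5*595)/(-399079 + 257215) = (-140249 + 2975)/(-141864) = -137274*(-1/141864) = 22879/23644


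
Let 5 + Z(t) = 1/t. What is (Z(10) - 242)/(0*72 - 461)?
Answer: 2469/4610 ≈ 0.53557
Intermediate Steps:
Z(t) = -5 + 1/t
(Z(10) - 242)/(0*72 - 461) = ((-5 + 1/10) - 242)/(0*72 - 461) = ((-5 + ⅒) - 242)/(0 - 461) = (-49/10 - 242)/(-461) = -2469/10*(-1/461) = 2469/4610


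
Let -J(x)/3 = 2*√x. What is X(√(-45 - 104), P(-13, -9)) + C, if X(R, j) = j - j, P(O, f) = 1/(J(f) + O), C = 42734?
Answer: 42734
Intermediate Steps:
J(x) = -6*√x
P(O, f) = 1/(O - 6*√f) (P(O, f) = 1/(-6*√f + O) = 1/(O - 6*√f))
X(R, j) = 0
X(√(-45 - 104), P(-13, -9)) + C = 0 + 42734 = 42734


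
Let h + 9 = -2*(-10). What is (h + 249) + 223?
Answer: 483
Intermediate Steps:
h = 11 (h = -9 - 2*(-10) = -9 + 20 = 11)
(h + 249) + 223 = (11 + 249) + 223 = 260 + 223 = 483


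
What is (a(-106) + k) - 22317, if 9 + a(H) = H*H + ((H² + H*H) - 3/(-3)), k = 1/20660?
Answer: 235172781/20660 ≈ 11383.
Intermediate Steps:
k = 1/20660 ≈ 4.8403e-5
a(H) = -8 + 3*H² (a(H) = -9 + (H*H + ((H² + H*H) - 3/(-3))) = -9 + (H² + ((H² + H²) - 3*(-1)/3)) = -9 + (H² + (2*H² - 1*(-1))) = -9 + (H² + (2*H² + 1)) = -9 + (H² + (1 + 2*H²)) = -9 + (1 + 3*H²) = -8 + 3*H²)
(a(-106) + k) - 22317 = ((-8 + 3*(-106)²) + 1/20660) - 22317 = ((-8 + 3*11236) + 1/20660) - 22317 = ((-8 + 33708) + 1/20660) - 22317 = (33700 + 1/20660) - 22317 = 696242001/20660 - 22317 = 235172781/20660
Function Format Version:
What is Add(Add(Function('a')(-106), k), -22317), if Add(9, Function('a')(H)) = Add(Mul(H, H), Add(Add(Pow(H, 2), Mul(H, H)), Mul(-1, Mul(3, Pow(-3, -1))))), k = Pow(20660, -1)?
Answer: Rational(235172781, 20660) ≈ 11383.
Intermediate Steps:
k = Rational(1, 20660) ≈ 4.8403e-5
Function('a')(H) = Add(-8, Mul(3, Pow(H, 2))) (Function('a')(H) = Add(-9, Add(Mul(H, H), Add(Add(Pow(H, 2), Mul(H, H)), Mul(-1, Mul(3, Pow(-3, -1)))))) = Add(-9, Add(Pow(H, 2), Add(Add(Pow(H, 2), Pow(H, 2)), Mul(-1, Mul(3, Rational(-1, 3)))))) = Add(-9, Add(Pow(H, 2), Add(Mul(2, Pow(H, 2)), Mul(-1, -1)))) = Add(-9, Add(Pow(H, 2), Add(Mul(2, Pow(H, 2)), 1))) = Add(-9, Add(Pow(H, 2), Add(1, Mul(2, Pow(H, 2))))) = Add(-9, Add(1, Mul(3, Pow(H, 2)))) = Add(-8, Mul(3, Pow(H, 2))))
Add(Add(Function('a')(-106), k), -22317) = Add(Add(Add(-8, Mul(3, Pow(-106, 2))), Rational(1, 20660)), -22317) = Add(Add(Add(-8, Mul(3, 11236)), Rational(1, 20660)), -22317) = Add(Add(Add(-8, 33708), Rational(1, 20660)), -22317) = Add(Add(33700, Rational(1, 20660)), -22317) = Add(Rational(696242001, 20660), -22317) = Rational(235172781, 20660)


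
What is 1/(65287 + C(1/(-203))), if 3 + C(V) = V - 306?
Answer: 203/13190533 ≈ 1.5390e-5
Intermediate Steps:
C(V) = -309 + V (C(V) = -3 + (V - 306) = -3 + (-306 + V) = -309 + V)
1/(65287 + C(1/(-203))) = 1/(65287 + (-309 + 1/(-203))) = 1/(65287 + (-309 - 1/203)) = 1/(65287 - 62728/203) = 1/(13190533/203) = 203/13190533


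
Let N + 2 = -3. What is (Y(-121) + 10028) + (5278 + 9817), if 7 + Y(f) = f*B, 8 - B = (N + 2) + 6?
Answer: 24511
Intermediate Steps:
N = -5 (N = -2 - 3 = -5)
B = 5 (B = 8 - ((-5 + 2) + 6) = 8 - (-3 + 6) = 8 - 1*3 = 8 - 3 = 5)
Y(f) = -7 + 5*f (Y(f) = -7 + f*5 = -7 + 5*f)
(Y(-121) + 10028) + (5278 + 9817) = ((-7 + 5*(-121)) + 10028) + (5278 + 9817) = ((-7 - 605) + 10028) + 15095 = (-612 + 10028) + 15095 = 9416 + 15095 = 24511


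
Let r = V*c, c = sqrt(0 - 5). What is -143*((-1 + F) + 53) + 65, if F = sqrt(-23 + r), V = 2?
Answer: -7371 - 143*sqrt(-23 + 2*I*sqrt(5)) ≈ -7437.4 - 689.01*I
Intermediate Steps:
c = I*sqrt(5) (c = sqrt(-5) = I*sqrt(5) ≈ 2.2361*I)
r = 2*I*sqrt(5) (r = 2*(I*sqrt(5)) = 2*I*sqrt(5) ≈ 4.4721*I)
F = sqrt(-23 + 2*I*sqrt(5)) ≈ 0.46408 + 4.8182*I
-143*((-1 + F) + 53) + 65 = -143*((-1 + sqrt(-23 + 2*I*sqrt(5))) + 53) + 65 = -143*(52 + sqrt(-23 + 2*I*sqrt(5))) + 65 = (-7436 - 143*sqrt(-23 + 2*I*sqrt(5))) + 65 = -7371 - 143*sqrt(-23 + 2*I*sqrt(5))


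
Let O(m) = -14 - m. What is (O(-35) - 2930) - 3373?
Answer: -6282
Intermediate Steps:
(O(-35) - 2930) - 3373 = ((-14 - 1*(-35)) - 2930) - 3373 = ((-14 + 35) - 2930) - 3373 = (21 - 2930) - 3373 = -2909 - 3373 = -6282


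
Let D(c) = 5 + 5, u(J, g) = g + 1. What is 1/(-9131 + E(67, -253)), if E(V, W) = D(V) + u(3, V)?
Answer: -1/9053 ≈ -0.00011046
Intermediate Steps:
u(J, g) = 1 + g
D(c) = 10
E(V, W) = 11 + V (E(V, W) = 10 + (1 + V) = 11 + V)
1/(-9131 + E(67, -253)) = 1/(-9131 + (11 + 67)) = 1/(-9131 + 78) = 1/(-9053) = -1/9053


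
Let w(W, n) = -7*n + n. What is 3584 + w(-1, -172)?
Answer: 4616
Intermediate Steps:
w(W, n) = -6*n
3584 + w(-1, -172) = 3584 - 6*(-172) = 3584 + 1032 = 4616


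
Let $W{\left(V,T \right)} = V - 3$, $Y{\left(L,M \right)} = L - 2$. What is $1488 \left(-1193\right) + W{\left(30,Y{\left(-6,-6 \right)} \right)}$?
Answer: $-1775157$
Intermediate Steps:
$Y{\left(L,M \right)} = -2 + L$ ($Y{\left(L,M \right)} = L - 2 = -2 + L$)
$W{\left(V,T \right)} = -3 + V$
$1488 \left(-1193\right) + W{\left(30,Y{\left(-6,-6 \right)} \right)} = 1488 \left(-1193\right) + \left(-3 + 30\right) = -1775184 + 27 = -1775157$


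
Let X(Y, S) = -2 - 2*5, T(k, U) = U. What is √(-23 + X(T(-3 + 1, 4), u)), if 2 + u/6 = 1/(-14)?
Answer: I*√35 ≈ 5.9161*I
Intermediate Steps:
u = -87/7 (u = -12 + 6/(-14) = -12 + 6*(-1/14) = -12 - 3/7 = -87/7 ≈ -12.429)
X(Y, S) = -12 (X(Y, S) = -2 - 10 = -12)
√(-23 + X(T(-3 + 1, 4), u)) = √(-23 - 12) = √(-35) = I*√35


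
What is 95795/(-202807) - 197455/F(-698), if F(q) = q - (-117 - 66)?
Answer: 77661984/202807 ≈ 382.94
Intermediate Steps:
F(q) = 183 + q (F(q) = q - 1*(-183) = q + 183 = 183 + q)
95795/(-202807) - 197455/F(-698) = 95795/(-202807) - 197455/(183 - 698) = 95795*(-1/202807) - 197455/(-515) = -95795/202807 - 197455*(-1/515) = -95795/202807 + 39491/103 = 77661984/202807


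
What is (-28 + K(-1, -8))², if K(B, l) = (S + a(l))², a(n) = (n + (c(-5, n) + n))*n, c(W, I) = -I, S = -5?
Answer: 11923209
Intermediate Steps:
a(n) = n² (a(n) = (n + (-n + n))*n = (n + 0)*n = n*n = n²)
K(B, l) = (-5 + l²)²
(-28 + K(-1, -8))² = (-28 + (-5 + (-8)²)²)² = (-28 + (-5 + 64)²)² = (-28 + 59²)² = (-28 + 3481)² = 3453² = 11923209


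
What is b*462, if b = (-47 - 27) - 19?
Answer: -42966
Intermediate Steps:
b = -93 (b = -74 - 19 = -93)
b*462 = -93*462 = -42966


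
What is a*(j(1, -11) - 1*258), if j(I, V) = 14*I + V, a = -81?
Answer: 20655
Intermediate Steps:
j(I, V) = V + 14*I
a*(j(1, -11) - 1*258) = -81*((-11 + 14*1) - 1*258) = -81*((-11 + 14) - 258) = -81*(3 - 258) = -81*(-255) = 20655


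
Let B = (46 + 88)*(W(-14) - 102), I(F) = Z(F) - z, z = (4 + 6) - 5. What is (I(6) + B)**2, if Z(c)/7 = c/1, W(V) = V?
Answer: 240467049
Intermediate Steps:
Z(c) = 7*c (Z(c) = 7*(c/1) = 7*(c*1) = 7*c)
z = 5 (z = 10 - 5 = 5)
I(F) = -5 + 7*F (I(F) = 7*F - 1*5 = 7*F - 5 = -5 + 7*F)
B = -15544 (B = (46 + 88)*(-14 - 102) = 134*(-116) = -15544)
(I(6) + B)**2 = ((-5 + 7*6) - 15544)**2 = ((-5 + 42) - 15544)**2 = (37 - 15544)**2 = (-15507)**2 = 240467049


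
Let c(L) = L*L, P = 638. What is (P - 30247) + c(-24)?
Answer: -29033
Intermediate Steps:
c(L) = L²
(P - 30247) + c(-24) = (638 - 30247) + (-24)² = -29609 + 576 = -29033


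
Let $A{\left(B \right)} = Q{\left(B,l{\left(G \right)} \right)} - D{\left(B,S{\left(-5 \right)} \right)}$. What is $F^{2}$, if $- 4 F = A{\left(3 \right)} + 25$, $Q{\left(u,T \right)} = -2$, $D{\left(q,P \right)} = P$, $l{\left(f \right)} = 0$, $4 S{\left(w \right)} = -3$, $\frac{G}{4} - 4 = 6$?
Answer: $\frac{9025}{256} \approx 35.254$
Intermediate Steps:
$G = 40$ ($G = 16 + 4 \cdot 6 = 16 + 24 = 40$)
$S{\left(w \right)} = - \frac{3}{4}$ ($S{\left(w \right)} = \frac{1}{4} \left(-3\right) = - \frac{3}{4}$)
$A{\left(B \right)} = - \frac{5}{4}$ ($A{\left(B \right)} = -2 - - \frac{3}{4} = -2 + \frac{3}{4} = - \frac{5}{4}$)
$F = - \frac{95}{16}$ ($F = - \frac{- \frac{5}{4} + 25}{4} = \left(- \frac{1}{4}\right) \frac{95}{4} = - \frac{95}{16} \approx -5.9375$)
$F^{2} = \left(- \frac{95}{16}\right)^{2} = \frac{9025}{256}$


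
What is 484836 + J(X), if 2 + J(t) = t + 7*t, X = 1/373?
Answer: 180843090/373 ≈ 4.8483e+5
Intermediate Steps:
X = 1/373 ≈ 0.0026810
J(t) = -2 + 8*t (J(t) = -2 + (t + 7*t) = -2 + 8*t)
484836 + J(X) = 484836 + (-2 + 8*(1/373)) = 484836 + (-2 + 8/373) = 484836 - 738/373 = 180843090/373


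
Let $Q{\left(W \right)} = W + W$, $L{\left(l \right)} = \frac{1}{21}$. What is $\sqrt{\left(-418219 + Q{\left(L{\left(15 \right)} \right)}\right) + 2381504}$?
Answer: $\frac{\sqrt{865808727}}{21} \approx 1401.2$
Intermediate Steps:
$L{\left(l \right)} = \frac{1}{21}$
$Q{\left(W \right)} = 2 W$
$\sqrt{\left(-418219 + Q{\left(L{\left(15 \right)} \right)}\right) + 2381504} = \sqrt{\left(-418219 + 2 \cdot \frac{1}{21}\right) + 2381504} = \sqrt{\left(-418219 + \frac{2}{21}\right) + 2381504} = \sqrt{- \frac{8782597}{21} + 2381504} = \sqrt{\frac{41228987}{21}} = \frac{\sqrt{865808727}}{21}$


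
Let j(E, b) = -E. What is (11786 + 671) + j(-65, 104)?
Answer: 12522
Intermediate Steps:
(11786 + 671) + j(-65, 104) = (11786 + 671) - 1*(-65) = 12457 + 65 = 12522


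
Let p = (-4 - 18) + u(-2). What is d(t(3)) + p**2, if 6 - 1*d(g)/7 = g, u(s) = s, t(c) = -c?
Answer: 639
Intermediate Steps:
d(g) = 42 - 7*g
p = -24 (p = (-4 - 18) - 2 = -22 - 2 = -24)
d(t(3)) + p**2 = (42 - (-7)*3) + (-24)**2 = (42 - 7*(-3)) + 576 = (42 + 21) + 576 = 63 + 576 = 639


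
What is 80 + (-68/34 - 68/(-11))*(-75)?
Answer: -2570/11 ≈ -233.64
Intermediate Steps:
80 + (-68/34 - 68/(-11))*(-75) = 80 + (-68*1/34 - 68*(-1/11))*(-75) = 80 + (-2 + 68/11)*(-75) = 80 + (46/11)*(-75) = 80 - 3450/11 = -2570/11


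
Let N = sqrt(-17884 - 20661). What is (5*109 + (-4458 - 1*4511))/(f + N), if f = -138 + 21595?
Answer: -90376884/230220697 + 4212*I*sqrt(38545)/230220697 ≈ -0.39257 + 0.0035919*I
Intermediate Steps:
f = 21457
N = I*sqrt(38545) (N = sqrt(-38545) = I*sqrt(38545) ≈ 196.33*I)
(5*109 + (-4458 - 1*4511))/(f + N) = (5*109 + (-4458 - 1*4511))/(21457 + I*sqrt(38545)) = (545 + (-4458 - 4511))/(21457 + I*sqrt(38545)) = (545 - 8969)/(21457 + I*sqrt(38545)) = -8424/(21457 + I*sqrt(38545))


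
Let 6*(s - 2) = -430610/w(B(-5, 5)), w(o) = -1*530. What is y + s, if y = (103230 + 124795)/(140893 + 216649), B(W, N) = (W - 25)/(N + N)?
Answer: 3924006181/28424589 ≈ 138.05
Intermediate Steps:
B(W, N) = (-25 + W)/(2*N) (B(W, N) = (-25 + W)/((2*N)) = (-25 + W)*(1/(2*N)) = (-25 + W)/(2*N))
w(o) = -530
y = 228025/357542 ≈ 0.63776
s = 43697/318 (s = 2 + (-430610/(-530))/6 = 2 + (-430610*(-1/530))/6 = 2 + (⅙)*(43061/53) = 2 + 43061/318 = 43697/318 ≈ 137.41)
y + s = 228025/357542 + 43697/318 = 3924006181/28424589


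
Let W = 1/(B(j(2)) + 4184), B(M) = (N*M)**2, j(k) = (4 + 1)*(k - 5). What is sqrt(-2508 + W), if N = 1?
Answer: I*sqrt(48753712339)/4409 ≈ 50.08*I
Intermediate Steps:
j(k) = -25 + 5*k (j(k) = 5*(-5 + k) = -25 + 5*k)
B(M) = M**2 (B(M) = (1*M)**2 = M**2)
W = 1/4409 (W = 1/((-25 + 5*2)**2 + 4184) = 1/((-25 + 10)**2 + 4184) = 1/((-15)**2 + 4184) = 1/(225 + 4184) = 1/4409 ≈ 0.00022681)
sqrt(-2508 + W) = sqrt(-2508 + 1/4409) = sqrt(-11057771/4409) = I*sqrt(48753712339)/4409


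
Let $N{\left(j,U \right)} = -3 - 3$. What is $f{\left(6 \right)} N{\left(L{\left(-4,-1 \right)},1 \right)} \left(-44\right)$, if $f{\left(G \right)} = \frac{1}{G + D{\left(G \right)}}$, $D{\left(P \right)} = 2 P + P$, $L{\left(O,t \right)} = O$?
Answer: $11$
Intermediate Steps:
$D{\left(P \right)} = 3 P$
$N{\left(j,U \right)} = -6$
$f{\left(G \right)} = \frac{1}{4 G}$ ($f{\left(G \right)} = \frac{1}{G + 3 G} = \frac{1}{4 G}$)
$f{\left(6 \right)} N{\left(L{\left(-4,-1 \right)},1 \right)} \left(-44\right) = \frac{1}{4 \cdot 6} \left(-6\right) \left(-44\right) = \frac{1}{4} \cdot \frac{1}{6} \left(-6\right) \left(-44\right) = \frac{1}{24} \left(-6\right) \left(-44\right) = \left(- \frac{1}{4}\right) \left(-44\right) = 11$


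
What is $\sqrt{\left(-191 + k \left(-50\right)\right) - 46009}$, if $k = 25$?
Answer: $5 i \sqrt{1898} \approx 217.83 i$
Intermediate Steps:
$\sqrt{\left(-191 + k \left(-50\right)\right) - 46009} = \sqrt{\left(-191 + 25 \left(-50\right)\right) - 46009} = \sqrt{\left(-191 - 1250\right) - 46009} = \sqrt{-1441 - 46009} = \sqrt{-47450} = 5 i \sqrt{1898}$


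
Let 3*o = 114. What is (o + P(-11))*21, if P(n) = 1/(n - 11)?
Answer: 17535/22 ≈ 797.04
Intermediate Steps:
o = 38 (o = (1/3)*114 = 38)
P(n) = 1/(-11 + n)
(o + P(-11))*21 = (38 + 1/(-11 - 11))*21 = (38 + 1/(-22))*21 = (38 - 1/22)*21 = (835/22)*21 = 17535/22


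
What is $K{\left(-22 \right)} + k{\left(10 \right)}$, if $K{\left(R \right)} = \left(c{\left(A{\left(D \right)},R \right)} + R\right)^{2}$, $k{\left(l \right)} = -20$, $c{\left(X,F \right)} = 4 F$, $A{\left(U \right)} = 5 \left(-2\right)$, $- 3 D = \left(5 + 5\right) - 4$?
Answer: $12080$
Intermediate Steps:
$D = -2$ ($D = - \frac{\left(5 + 5\right) - 4}{3} = - \frac{10 - 4}{3} = \left(- \frac{1}{3}\right) 6 = -2$)
$A{\left(U \right)} = -10$
$K{\left(R \right)} = 25 R^{2}$ ($K{\left(R \right)} = \left(4 R + R\right)^{2} = \left(5 R\right)^{2} = 25 R^{2}$)
$K{\left(-22 \right)} + k{\left(10 \right)} = 25 \left(-22\right)^{2} - 20 = 25 \cdot 484 - 20 = 12100 - 20 = 12080$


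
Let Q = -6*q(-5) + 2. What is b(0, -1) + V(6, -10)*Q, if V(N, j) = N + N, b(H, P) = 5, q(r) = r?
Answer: 389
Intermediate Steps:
V(N, j) = 2*N
Q = 32 (Q = -6*(-5) + 2 = 30 + 2 = 32)
b(0, -1) + V(6, -10)*Q = 5 + (2*6)*32 = 5 + 12*32 = 5 + 384 = 389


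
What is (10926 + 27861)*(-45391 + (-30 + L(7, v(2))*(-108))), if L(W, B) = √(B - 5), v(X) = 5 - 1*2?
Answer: -1761744327 - 4188996*I*√2 ≈ -1.7617e+9 - 5.9241e+6*I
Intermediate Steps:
v(X) = 3 (v(X) = 5 - 2 = 3)
L(W, B) = √(-5 + B)
(10926 + 27861)*(-45391 + (-30 + L(7, v(2))*(-108))) = (10926 + 27861)*(-45391 + (-30 + √(-5 + 3)*(-108))) = 38787*(-45391 + (-30 + √(-2)*(-108))) = 38787*(-45391 + (-30 + (I*√2)*(-108))) = 38787*(-45391 + (-30 - 108*I*√2)) = 38787*(-45421 - 108*I*√2) = -1761744327 - 4188996*I*√2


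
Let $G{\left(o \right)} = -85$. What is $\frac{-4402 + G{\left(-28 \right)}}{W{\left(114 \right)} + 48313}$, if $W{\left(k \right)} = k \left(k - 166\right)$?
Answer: $- \frac{641}{6055} \approx -0.10586$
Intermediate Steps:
$W{\left(k \right)} = k \left(-166 + k\right)$
$\frac{-4402 + G{\left(-28 \right)}}{W{\left(114 \right)} + 48313} = \frac{-4402 - 85}{114 \left(-166 + 114\right) + 48313} = - \frac{4487}{114 \left(-52\right) + 48313} = - \frac{4487}{-5928 + 48313} = - \frac{4487}{42385} = \left(-4487\right) \frac{1}{42385} = - \frac{641}{6055}$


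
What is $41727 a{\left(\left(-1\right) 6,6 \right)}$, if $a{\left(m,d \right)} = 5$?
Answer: $208635$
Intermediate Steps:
$41727 a{\left(\left(-1\right) 6,6 \right)} = 41727 \cdot 5 = 208635$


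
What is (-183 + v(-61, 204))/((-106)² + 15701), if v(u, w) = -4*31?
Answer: -307/26937 ≈ -0.011397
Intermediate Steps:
v(u, w) = -124
(-183 + v(-61, 204))/((-106)² + 15701) = (-183 - 124)/((-106)² + 15701) = -307/(11236 + 15701) = -307/26937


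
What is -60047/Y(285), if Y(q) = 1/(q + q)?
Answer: -34226790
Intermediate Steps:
Y(q) = 1/(2*q)
-60047/Y(285) = -60047/((1/2)/285) = -60047/((1/2)*(1/285)) = -60047/1/570 = -60047*570 = -34226790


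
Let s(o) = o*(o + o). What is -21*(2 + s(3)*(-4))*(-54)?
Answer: -79380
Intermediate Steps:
s(o) = 2*o² (s(o) = o*(2*o) = 2*o²)
-21*(2 + s(3)*(-4))*(-54) = -21*(2 + (2*3²)*(-4))*(-54) = -21*(2 + (2*9)*(-4))*(-54) = -21*(2 + 18*(-4))*(-54) = -21*(2 - 72)*(-54) = -21*(-70)*(-54) = 1470*(-54) = -79380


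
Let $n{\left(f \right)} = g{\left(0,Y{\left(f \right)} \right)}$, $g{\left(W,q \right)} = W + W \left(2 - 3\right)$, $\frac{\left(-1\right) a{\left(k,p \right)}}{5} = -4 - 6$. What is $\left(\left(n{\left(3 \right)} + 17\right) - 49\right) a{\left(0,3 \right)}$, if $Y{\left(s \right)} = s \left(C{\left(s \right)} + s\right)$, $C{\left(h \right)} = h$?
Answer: $-1600$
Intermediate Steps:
$a{\left(k,p \right)} = 50$ ($a{\left(k,p \right)} = - 5 \left(-4 - 6\right) = \left(-5\right) \left(-10\right) = 50$)
$Y{\left(s \right)} = 2 s^{2}$ ($Y{\left(s \right)} = s \left(s + s\right) = s 2 s = 2 s^{2}$)
$g{\left(W,q \right)} = 0$ ($g{\left(W,q \right)} = W + W \left(2 - 3\right) = W + W \left(-1\right) = W - W = 0$)
$n{\left(f \right)} = 0$
$\left(\left(n{\left(3 \right)} + 17\right) - 49\right) a{\left(0,3 \right)} = \left(\left(0 + 17\right) - 49\right) 50 = \left(17 - 49\right) 50 = \left(-32\right) 50 = -1600$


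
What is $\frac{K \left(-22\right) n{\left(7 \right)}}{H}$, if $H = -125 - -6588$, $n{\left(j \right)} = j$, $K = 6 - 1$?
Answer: $- \frac{770}{6463} \approx -0.11914$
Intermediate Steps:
$K = 5$ ($K = 6 - 1 = 5$)
$H = 6463$ ($H = -125 + 6588 = 6463$)
$\frac{K \left(-22\right) n{\left(7 \right)}}{H} = \frac{5 \left(-22\right) 7}{6463} = \left(-110\right) 7 \cdot \frac{1}{6463} = \left(-770\right) \frac{1}{6463} = - \frac{770}{6463}$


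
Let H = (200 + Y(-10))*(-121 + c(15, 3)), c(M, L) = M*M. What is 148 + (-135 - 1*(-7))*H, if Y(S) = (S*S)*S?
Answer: 10649748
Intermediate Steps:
c(M, L) = M**2
Y(S) = S**3 (Y(S) = S**2*S = S**3)
H = -83200 (H = (200 + (-10)**3)*(-121 + 15**2) = (200 - 1000)*(-121 + 225) = -800*104 = -83200)
148 + (-135 - 1*(-7))*H = 148 + (-135 - 1*(-7))*(-83200) = 148 + (-135 + 7)*(-83200) = 148 - 128*(-83200) = 148 + 10649600 = 10649748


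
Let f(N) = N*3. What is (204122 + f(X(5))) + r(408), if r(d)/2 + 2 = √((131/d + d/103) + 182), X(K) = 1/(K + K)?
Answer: 2041183/10 + 5*√3289775298/10506 ≈ 2.0415e+5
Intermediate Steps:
X(K) = 1/(2*K)
f(N) = 3*N
r(d) = -4 + 2*√(182 + 131/d + d/103) (r(d) = -4 + 2*√((131/d + d/103) + 182) = -4 + 2*√(182 + 131/d + d/103))
(204122 + f(X(5))) + r(408) = (204122 + 3*((½)/5)) + (-4 + 2*√(1930838 + 103*408 + 1389779/408)/103) = (204122 + 3*((½)*(⅕))) + (-4 + 2*√(1930838 + 42024 + 1389779*(1/408))/103) = (204122 + 3*(⅒)) + (-4 + 2*√(1930838 + 42024 + 1389779/408)/103) = (204122 + 3/10) + (-4 + 2*√(806317475/408)/103) = 2041223/10 + (-4 + 2*(5*√3289775298/204)/103) = 2041223/10 + (-4 + 5*√3289775298/10506) = 2041183/10 + 5*√3289775298/10506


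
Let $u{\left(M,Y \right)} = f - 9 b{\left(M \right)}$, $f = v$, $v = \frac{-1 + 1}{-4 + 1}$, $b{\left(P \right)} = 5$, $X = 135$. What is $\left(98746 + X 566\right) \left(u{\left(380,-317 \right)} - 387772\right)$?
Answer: $-67928474452$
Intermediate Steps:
$v = 0$ ($v = \frac{0}{-3} = 0 \left(- \frac{1}{3}\right) = 0$)
$f = 0$
$u{\left(M,Y \right)} = -45$ ($u{\left(M,Y \right)} = 0 - 45 = -45$)
$\left(98746 + X 566\right) \left(u{\left(380,-317 \right)} - 387772\right) = \left(98746 + 135 \cdot 566\right) \left(-45 - 387772\right) = \left(98746 + 76410\right) \left(-387817\right) = 175156 \left(-387817\right) = -67928474452$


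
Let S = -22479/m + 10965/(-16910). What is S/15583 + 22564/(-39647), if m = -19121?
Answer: -22736601475435889/39952651426929622 ≈ -0.56909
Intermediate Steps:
S = 34091625/64667222 (S = -22479/(-19121) + 10965/(-16910) = -22479*(-1/19121) + 10965*(-1/16910) = 22479/19121 - 2193/3382 = 34091625/64667222 ≈ 0.52719)
S/15583 + 22564/(-39647) = (34091625/64667222)/15583 + 22564/(-39647) = (34091625/64667222)*(1/15583) + 22564*(-1/39647) = 34091625/1007709320426 - 22564/39647 = -22736601475435889/39952651426929622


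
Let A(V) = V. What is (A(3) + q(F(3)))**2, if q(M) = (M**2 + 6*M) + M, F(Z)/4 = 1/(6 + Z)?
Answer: 261121/6561 ≈ 39.799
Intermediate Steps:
F(Z) = 4/(6 + Z)
q(M) = M**2 + 7*M
(A(3) + q(F(3)))**2 = (3 + (4/(6 + 3))*(7 + 4/(6 + 3)))**2 = (3 + (4/9)*(7 + 4/9))**2 = (3 + (4*(1/9))*(7 + 4*(1/9)))**2 = (3 + 4*(7 + 4/9)/9)**2 = (3 + (4/9)*(67/9))**2 = (3 + 268/81)**2 = (511/81)**2 = 261121/6561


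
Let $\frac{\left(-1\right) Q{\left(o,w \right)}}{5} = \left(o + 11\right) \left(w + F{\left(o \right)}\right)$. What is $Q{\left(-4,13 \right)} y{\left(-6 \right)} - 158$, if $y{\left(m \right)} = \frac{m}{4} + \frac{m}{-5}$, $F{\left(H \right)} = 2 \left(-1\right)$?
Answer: $- \frac{85}{2} \approx -42.5$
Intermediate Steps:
$F{\left(H \right)} = -2$
$Q{\left(o,w \right)} = - 5 \left(-2 + w\right) \left(11 + o\right)$ ($Q{\left(o,w \right)} = - 5 \left(o + 11\right) \left(w - 2\right) = - 5 \left(11 + o\right) \left(-2 + w\right) = - 5 \left(-2 + w\right) \left(11 + o\right)$)
$y{\left(m \right)} = \frac{m}{20}$ ($y{\left(m \right)} = m \frac{1}{4} + m \left(- \frac{1}{5}\right) = \frac{m}{4} - \frac{m}{5} = \frac{m}{20}$)
$Q{\left(-4,13 \right)} y{\left(-6 \right)} - 158 = \left(110 - 715 + 10 \left(-4\right) - \left(-20\right) 13\right) \frac{1}{20} \left(-6\right) - 158 = \left(110 - 715 - 40 + 260\right) \left(- \frac{3}{10}\right) - 158 = \left(-385\right) \left(- \frac{3}{10}\right) - 158 = \frac{231}{2} - 158 = - \frac{85}{2}$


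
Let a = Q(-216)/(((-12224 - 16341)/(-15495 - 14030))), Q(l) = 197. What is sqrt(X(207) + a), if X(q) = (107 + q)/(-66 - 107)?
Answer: sqrt(5079506803)/5017 ≈ 14.206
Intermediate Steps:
X(q) = -107/173 - q/173 (X(q) = (107 + q)/(-173) = (107 + q)*(-1/173) = -107/173 - q/173)
a = 5905/29 (a = 197/(((-12224 - 16341)/(-15495 - 14030))) = 197/((-28565/(-29525))) = 197/((-28565*(-1/29525))) = 197/(5713/5905) = 197*(5905/5713) = 5905/29 ≈ 203.62)
sqrt(X(207) + a) = sqrt((-107/173 - 1/173*207) + 5905/29) = sqrt((-107/173 - 207/173) + 5905/29) = sqrt(-314/173 + 5905/29) = sqrt(1012459/5017) = sqrt(5079506803)/5017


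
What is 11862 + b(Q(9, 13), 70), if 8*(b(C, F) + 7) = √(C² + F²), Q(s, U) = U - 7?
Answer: 11855 + √1234/4 ≈ 11864.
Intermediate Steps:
Q(s, U) = -7 + U
b(C, F) = -7 + √(C² + F²)/8
11862 + b(Q(9, 13), 70) = 11862 + (-7 + √((-7 + 13)² + 70²)/8) = 11862 + (-7 + √(6² + 4900)/8) = 11862 + (-7 + √(36 + 4900)/8) = 11862 + (-7 + √4936/8) = 11862 + (-7 + (2*√1234)/8) = 11862 + (-7 + √1234/4) = 11855 + √1234/4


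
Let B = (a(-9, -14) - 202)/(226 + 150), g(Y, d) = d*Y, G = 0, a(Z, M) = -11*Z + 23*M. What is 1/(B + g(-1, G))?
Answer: -376/425 ≈ -0.88471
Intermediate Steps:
g(Y, d) = Y*d
B = -425/376 (B = ((-11*(-9) + 23*(-14)) - 202)/(226 + 150) = ((99 - 322) - 202)/376 = (-223 - 202)*(1/376) = -425*1/376 = -425/376 ≈ -1.1303)
1/(B + g(-1, G)) = 1/(-425/376 - 1*0) = 1/(-425/376 + 0) = 1/(-425/376) = -376/425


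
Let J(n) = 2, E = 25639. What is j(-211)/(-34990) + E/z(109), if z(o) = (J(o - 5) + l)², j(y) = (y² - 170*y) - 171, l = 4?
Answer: 89422069/125964 ≈ 709.90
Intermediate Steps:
j(y) = -171 + y² - 170*y
z(o) = 36 (z(o) = (2 + 4)² = 6² = 36)
j(-211)/(-34990) + E/z(109) = (-171 + (-211)² - 170*(-211))/(-34990) + 25639/36 = (-171 + 44521 + 35870)*(-1/34990) + 25639*(1/36) = 80220*(-1/34990) + 25639/36 = -8022/3499 + 25639/36 = 89422069/125964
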